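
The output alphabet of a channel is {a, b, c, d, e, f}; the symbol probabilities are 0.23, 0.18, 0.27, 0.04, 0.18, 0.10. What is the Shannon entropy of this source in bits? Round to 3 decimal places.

H = −Σ pᵢ log₂ pᵢ.
−0.23·log₂(0.23) = 0.4877
−0.18·log₂(0.18) = 0.4453
−0.27·log₂(0.27) = 0.5100
−0.04·log₂(0.04) = 0.1858
−0.18·log₂(0.18) = 0.4453
−0.10·log₂(0.10) = 0.3322
Sum ≈ 2.4063 → 2.406 bits.

2.406 bits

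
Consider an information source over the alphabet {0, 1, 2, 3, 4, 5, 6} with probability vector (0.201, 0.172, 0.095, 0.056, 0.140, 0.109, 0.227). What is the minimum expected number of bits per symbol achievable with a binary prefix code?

Repeatedly combine the two least-probable nodes; the expected code length is the sum of the merged weights.
merge 7/125 + 19/200 → 151/1000
merge 109/1000 + 7/50 → 249/1000
merge 151/1000 + 43/250 → 323/1000
merge 201/1000 + 227/1000 → 107/250
merge 249/1000 + 323/1000 → 143/250
merge 107/250 + 143/250 → 1
L = 151/1000 + 249/1000 + 323/1000 + 107/250 + 143/250 + 1 = 2723/1000 = 2.723 bits/symbol.

2.723 bits/symbol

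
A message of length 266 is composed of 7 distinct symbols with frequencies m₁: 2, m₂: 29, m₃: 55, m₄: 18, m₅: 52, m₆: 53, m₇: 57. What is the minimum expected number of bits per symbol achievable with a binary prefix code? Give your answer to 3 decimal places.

Probabilities are the counts divided by 266.
Repeatedly combine the two least-probable nodes; the expected code length is the sum of the merged weights.
merge 1/133 + 9/133 → 10/133
merge 10/133 + 29/266 → 7/38
merge 7/38 + 26/133 → 101/266
merge 53/266 + 55/266 → 54/133
merge 3/14 + 101/266 → 79/133
merge 54/133 + 79/133 → 1
L = 10/133 + 7/38 + 101/266 + 54/133 + 79/133 + 1 = 351/133 ≈ 2.639 bits/symbol.

2.639 bits/symbol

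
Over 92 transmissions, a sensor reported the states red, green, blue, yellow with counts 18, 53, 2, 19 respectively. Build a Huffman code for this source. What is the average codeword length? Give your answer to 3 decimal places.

Probabilities are the counts divided by 92.
Repeatedly combine the two least-probable nodes; the expected code length is the sum of the merged weights.
merge 1/46 + 9/46 → 5/23
merge 19/92 + 5/23 → 39/92
merge 39/92 + 53/92 → 1
L = 5/23 + 39/92 + 1 = 151/92 ≈ 1.641 bits/symbol.

1.641 bits/symbol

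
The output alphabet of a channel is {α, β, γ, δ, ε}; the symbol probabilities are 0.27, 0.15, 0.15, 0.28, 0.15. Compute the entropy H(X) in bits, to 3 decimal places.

H = −Σ pᵢ log₂ pᵢ.
−0.27·log₂(0.27) = 0.5100
−0.15·log₂(0.15) = 0.4105
−0.15·log₂(0.15) = 0.4105
−0.28·log₂(0.28) = 0.5142
−0.15·log₂(0.15) = 0.4105
Sum ≈ 2.2559 → 2.256 bits.

2.256 bits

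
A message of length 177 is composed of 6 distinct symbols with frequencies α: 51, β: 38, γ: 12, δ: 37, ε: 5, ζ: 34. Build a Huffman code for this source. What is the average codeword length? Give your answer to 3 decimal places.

Probabilities are the counts divided by 177.
Repeatedly combine the two least-probable nodes; the expected code length is the sum of the merged weights.
merge 5/177 + 4/59 → 17/177
merge 17/177 + 34/177 → 17/59
merge 37/177 + 38/177 → 25/59
merge 17/59 + 17/59 → 34/59
merge 25/59 + 34/59 → 1
L = 17/177 + 17/59 + 25/59 + 34/59 + 1 = 422/177 ≈ 2.384 bits/symbol.

2.384 bits/symbol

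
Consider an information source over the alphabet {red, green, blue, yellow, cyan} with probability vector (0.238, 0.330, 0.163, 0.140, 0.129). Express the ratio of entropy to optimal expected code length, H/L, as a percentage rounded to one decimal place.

98.1%

Entropy H = −Σ p log₂ p ≈ 2.2255 bits.
Huffman merges: 129/1000+7/50→269/1000; 163/1000+119/500→401/1000; 269/1000+33/100→599/1000; 401/1000+599/1000→1. L = 2269/1000 ≈ 2.2690.
Efficiency = H/L = 2.2255/2.2690 = 98.1%.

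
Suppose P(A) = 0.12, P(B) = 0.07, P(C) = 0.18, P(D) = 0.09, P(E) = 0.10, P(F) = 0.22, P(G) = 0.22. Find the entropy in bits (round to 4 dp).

2.6869 bits

H = −Σ pᵢ log₂ pᵢ.
−0.12·log₂(0.12) = 0.3671
−0.07·log₂(0.07) = 0.2686
−0.18·log₂(0.18) = 0.4453
−0.09·log₂(0.09) = 0.3127
−0.10·log₂(0.10) = 0.3322
−0.22·log₂(0.22) = 0.4806
−0.22·log₂(0.22) = 0.4806
Sum ≈ 2.6869 → 2.6869 bits.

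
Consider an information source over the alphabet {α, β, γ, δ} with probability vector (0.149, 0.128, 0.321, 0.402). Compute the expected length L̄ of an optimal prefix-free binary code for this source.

1.875 bits/symbol

Repeatedly combine the two least-probable nodes; the expected code length is the sum of the merged weights.
merge 16/125 + 149/1000 → 277/1000
merge 277/1000 + 321/1000 → 299/500
merge 201/500 + 299/500 → 1
L = 277/1000 + 299/500 + 1 = 15/8 = 1.875 bits/symbol.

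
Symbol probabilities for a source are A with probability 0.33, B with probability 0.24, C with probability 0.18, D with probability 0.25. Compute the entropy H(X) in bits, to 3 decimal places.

1.967 bits

H = −Σ pᵢ log₂ pᵢ.
−0.33·log₂(0.33) = 0.5278
−0.24·log₂(0.24) = 0.4941
−0.18·log₂(0.18) = 0.4453
−0.25·log₂(0.25) = 0.5000
Sum ≈ 1.9673 → 1.967 bits.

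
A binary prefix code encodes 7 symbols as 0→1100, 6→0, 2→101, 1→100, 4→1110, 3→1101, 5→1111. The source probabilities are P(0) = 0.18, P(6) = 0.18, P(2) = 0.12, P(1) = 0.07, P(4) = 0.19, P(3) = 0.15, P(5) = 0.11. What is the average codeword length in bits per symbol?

L̄ = Σ pᵢ·ℓᵢ = 0.18·4 + 0.18·1 + 0.12·3 + 0.07·3 + 0.19·4 + 0.15·4 + 0.11·4 = 3.27 bits/symbol.

3.27 bits/symbol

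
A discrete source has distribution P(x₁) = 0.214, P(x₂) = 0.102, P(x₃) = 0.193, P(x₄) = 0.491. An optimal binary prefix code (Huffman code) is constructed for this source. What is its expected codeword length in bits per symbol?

Repeatedly combine the two least-probable nodes; the expected code length is the sum of the merged weights.
merge 51/500 + 193/1000 → 59/200
merge 107/500 + 59/200 → 509/1000
merge 491/1000 + 509/1000 → 1
L = 59/200 + 509/1000 + 1 = 451/250 = 1.804 bits/symbol.

1.804 bits/symbol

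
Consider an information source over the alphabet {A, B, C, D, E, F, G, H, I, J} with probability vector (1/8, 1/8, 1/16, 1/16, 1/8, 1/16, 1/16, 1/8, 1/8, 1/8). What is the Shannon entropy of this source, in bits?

3.25 bits

Each probability is a power of 1/2, so log₂(1/p) is an integer.
H = Σ p·log₂(1/p) = 1/8·3 + 1/8·3 + 1/16·4 + 1/16·4 + 1/8·3 + 1/16·4 + 1/16·4 + 1/8·3 + 1/8·3 + 1/8·3 = 3.25 bits.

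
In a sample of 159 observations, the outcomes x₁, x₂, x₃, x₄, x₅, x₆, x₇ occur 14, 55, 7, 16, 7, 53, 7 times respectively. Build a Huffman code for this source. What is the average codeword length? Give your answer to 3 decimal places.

Probabilities are the counts divided by 159.
Repeatedly combine the two least-probable nodes; the expected code length is the sum of the merged weights.
merge 7/159 + 7/159 → 14/159
merge 7/159 + 14/159 → 7/53
merge 14/159 + 16/159 → 10/53
merge 7/53 + 10/53 → 17/53
merge 17/53 + 1/3 → 104/159
merge 55/159 + 104/159 → 1
L = 14/159 + 7/53 + 10/53 + 17/53 + 104/159 + 1 = 379/159 ≈ 2.384 bits/symbol.

2.384 bits/symbol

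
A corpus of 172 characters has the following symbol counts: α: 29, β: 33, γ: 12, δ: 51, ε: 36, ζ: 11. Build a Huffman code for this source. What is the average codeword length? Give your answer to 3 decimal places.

2.436 bits/symbol

Probabilities are the counts divided by 172.
Repeatedly combine the two least-probable nodes; the expected code length is the sum of the merged weights.
merge 11/172 + 3/43 → 23/172
merge 23/172 + 29/172 → 13/43
merge 33/172 + 9/43 → 69/172
merge 51/172 + 13/43 → 103/172
merge 69/172 + 103/172 → 1
L = 23/172 + 13/43 + 69/172 + 103/172 + 1 = 419/172 ≈ 2.436 bits/symbol.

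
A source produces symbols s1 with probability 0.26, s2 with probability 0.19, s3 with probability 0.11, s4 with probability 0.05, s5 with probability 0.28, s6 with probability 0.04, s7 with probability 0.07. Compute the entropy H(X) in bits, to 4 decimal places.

2.4954 bits

H = −Σ pᵢ log₂ pᵢ.
−0.26·log₂(0.26) = 0.5053
−0.19·log₂(0.19) = 0.4552
−0.11·log₂(0.11) = 0.3503
−0.05·log₂(0.05) = 0.2161
−0.28·log₂(0.28) = 0.5142
−0.04·log₂(0.04) = 0.1858
−0.07·log₂(0.07) = 0.2686
Sum ≈ 2.4954 → 2.4954 bits.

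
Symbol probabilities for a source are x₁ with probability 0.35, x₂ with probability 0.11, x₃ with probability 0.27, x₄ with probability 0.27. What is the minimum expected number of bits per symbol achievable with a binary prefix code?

Repeatedly combine the two least-probable nodes; the expected code length is the sum of the merged weights.
merge 11/100 + 27/100 → 19/50
merge 27/100 + 7/20 → 31/50
merge 19/50 + 31/50 → 1
L = 19/50 + 31/50 + 1 = 2 bits/symbol.

2 bits/symbol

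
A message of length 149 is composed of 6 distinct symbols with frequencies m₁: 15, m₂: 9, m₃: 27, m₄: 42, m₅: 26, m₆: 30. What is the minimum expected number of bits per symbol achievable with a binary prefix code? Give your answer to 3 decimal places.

2.497 bits/symbol

Probabilities are the counts divided by 149.
Repeatedly combine the two least-probable nodes; the expected code length is the sum of the merged weights.
merge 9/149 + 15/149 → 24/149
merge 24/149 + 26/149 → 50/149
merge 27/149 + 30/149 → 57/149
merge 42/149 + 50/149 → 92/149
merge 57/149 + 92/149 → 1
L = 24/149 + 50/149 + 57/149 + 92/149 + 1 = 372/149 ≈ 2.497 bits/symbol.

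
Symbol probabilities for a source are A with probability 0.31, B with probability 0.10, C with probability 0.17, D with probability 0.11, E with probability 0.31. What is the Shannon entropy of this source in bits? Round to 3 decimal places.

H = −Σ pᵢ log₂ pᵢ.
−0.31·log₂(0.31) = 0.5238
−0.10·log₂(0.10) = 0.3322
−0.17·log₂(0.17) = 0.4346
−0.11·log₂(0.11) = 0.3503
−0.31·log₂(0.31) = 0.5238
Sum ≈ 2.1647 → 2.165 bits.

2.165 bits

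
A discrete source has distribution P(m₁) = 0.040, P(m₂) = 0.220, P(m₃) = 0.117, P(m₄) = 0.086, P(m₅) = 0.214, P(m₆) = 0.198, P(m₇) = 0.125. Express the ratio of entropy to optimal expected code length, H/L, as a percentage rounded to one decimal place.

Entropy H = −Σ p log₂ p ≈ 2.6465 bits.
Huffman merges: 1/25+43/500→63/500; 117/1000+1/8→121/500; 63/500+99/500→81/250; 107/500+11/50→217/500; 121/500+81/250→283/500; 217/500+283/500→1. L = 673/250 ≈ 2.6920.
Efficiency = H/L = 2.6465/2.6920 = 98.3%.

98.3%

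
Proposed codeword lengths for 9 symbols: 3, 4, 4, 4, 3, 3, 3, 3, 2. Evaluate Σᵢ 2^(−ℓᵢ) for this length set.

With common denominator 2^4 = 16: Σ 2^(−ℓᵢ) = 2/16 + 1/16 + 1/16 + 1/16 + 2/16 + 2/16 + 2/16 + 2/16 + 4/16 = 17/16 = 1.0625.

1.0625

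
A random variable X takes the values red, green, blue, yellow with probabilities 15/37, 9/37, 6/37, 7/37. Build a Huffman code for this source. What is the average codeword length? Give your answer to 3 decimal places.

1.946 bits/symbol

Repeatedly combine the two least-probable nodes; the expected code length is the sum of the merged weights.
merge 6/37 + 7/37 → 13/37
merge 9/37 + 13/37 → 22/37
merge 15/37 + 22/37 → 1
L = 13/37 + 22/37 + 1 = 72/37 ≈ 1.946 bits/symbol.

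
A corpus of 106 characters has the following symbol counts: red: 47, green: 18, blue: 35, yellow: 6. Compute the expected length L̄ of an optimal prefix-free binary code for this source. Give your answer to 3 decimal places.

1.783 bits/symbol

Probabilities are the counts divided by 106.
Repeatedly combine the two least-probable nodes; the expected code length is the sum of the merged weights.
merge 3/53 + 9/53 → 12/53
merge 12/53 + 35/106 → 59/106
merge 47/106 + 59/106 → 1
L = 12/53 + 59/106 + 1 = 189/106 ≈ 1.783 bits/symbol.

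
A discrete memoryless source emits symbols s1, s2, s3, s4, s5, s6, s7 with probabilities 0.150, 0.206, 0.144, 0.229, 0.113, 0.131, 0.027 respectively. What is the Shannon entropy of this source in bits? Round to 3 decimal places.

2.650 bits

H = −Σ pᵢ log₂ pᵢ.
−0.150·log₂(0.150) = 0.4105
−0.206·log₂(0.206) = 0.4695
−0.144·log₂(0.144) = 0.4026
−0.229·log₂(0.229) = 0.4870
−0.113·log₂(0.113) = 0.3555
−0.131·log₂(0.131) = 0.3841
−0.027·log₂(0.027) = 0.1407
Sum ≈ 2.6500 → 2.650 bits.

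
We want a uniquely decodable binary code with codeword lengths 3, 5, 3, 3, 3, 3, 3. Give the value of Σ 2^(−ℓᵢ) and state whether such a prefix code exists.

With common denominator 2^5 = 32: Σ 2^(−ℓᵢ) = 4/32 + 1/32 + 4/32 + 4/32 + 4/32 + 4/32 + 4/32 = 25/32 = 0.78125.
Kraft's inequality requires Σ ≤ 1; here Σ = 0.78125 ≤ 1, so such a prefix code exists.

0.78125; yes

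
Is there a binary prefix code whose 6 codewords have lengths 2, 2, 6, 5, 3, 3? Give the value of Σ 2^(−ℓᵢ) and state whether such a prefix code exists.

0.796875; yes

With common denominator 2^6 = 64: Σ 2^(−ℓᵢ) = 16/64 + 16/64 + 1/64 + 2/64 + 8/64 + 8/64 = 51/64 = 0.796875.
Kraft's inequality requires Σ ≤ 1; here Σ = 0.796875 ≤ 1, so such a prefix code exists.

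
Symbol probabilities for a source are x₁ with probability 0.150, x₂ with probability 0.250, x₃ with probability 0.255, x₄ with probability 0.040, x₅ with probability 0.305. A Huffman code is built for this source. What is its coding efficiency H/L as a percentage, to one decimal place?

Entropy H = −Σ p log₂ p ≈ 2.1215 bits.
Huffman merges: 1/25+3/20→19/100; 19/100+1/4→11/25; 51/200+61/200→14/25; 11/25+14/25→1. L = 219/100 ≈ 2.1900.
Efficiency = H/L = 2.1215/2.1900 = 96.9%.

96.9%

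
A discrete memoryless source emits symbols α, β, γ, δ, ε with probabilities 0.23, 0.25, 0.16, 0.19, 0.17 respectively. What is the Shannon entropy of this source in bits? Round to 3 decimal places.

2.300 bits

H = −Σ pᵢ log₂ pᵢ.
−0.23·log₂(0.23) = 0.4877
−0.25·log₂(0.25) = 0.5000
−0.16·log₂(0.16) = 0.4230
−0.19·log₂(0.19) = 0.4552
−0.17·log₂(0.17) = 0.4346
Sum ≈ 2.3005 → 2.300 bits.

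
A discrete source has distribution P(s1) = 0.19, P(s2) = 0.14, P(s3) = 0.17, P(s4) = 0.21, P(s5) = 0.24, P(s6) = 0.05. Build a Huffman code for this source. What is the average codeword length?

Repeatedly combine the two least-probable nodes; the expected code length is the sum of the merged weights.
merge 1/20 + 7/50 → 19/100
merge 17/100 + 19/100 → 9/25
merge 19/100 + 21/100 → 2/5
merge 6/25 + 9/25 → 3/5
merge 2/5 + 3/5 → 1
L = 19/100 + 9/25 + 2/5 + 3/5 + 1 = 51/20 = 2.55 bits/symbol.

2.55 bits/symbol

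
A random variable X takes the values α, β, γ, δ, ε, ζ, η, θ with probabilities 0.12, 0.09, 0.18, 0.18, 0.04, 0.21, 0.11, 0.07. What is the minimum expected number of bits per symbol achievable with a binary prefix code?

Repeatedly combine the two least-probable nodes; the expected code length is the sum of the merged weights.
merge 1/25 + 7/100 → 11/100
merge 9/100 + 11/100 → 1/5
merge 11/100 + 3/25 → 23/100
merge 9/50 + 9/50 → 9/25
merge 1/5 + 21/100 → 41/100
merge 23/100 + 9/25 → 59/100
merge 41/100 + 59/100 → 1
L = 11/100 + 1/5 + 23/100 + 9/25 + 41/100 + 59/100 + 1 = 29/10 = 2.9 bits/symbol.

2.9 bits/symbol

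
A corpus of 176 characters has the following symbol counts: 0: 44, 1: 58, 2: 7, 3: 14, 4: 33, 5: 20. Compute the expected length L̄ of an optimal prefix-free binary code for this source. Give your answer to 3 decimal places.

Probabilities are the counts divided by 176.
Repeatedly combine the two least-probable nodes; the expected code length is the sum of the merged weights.
merge 7/176 + 7/88 → 21/176
merge 5/44 + 21/176 → 41/176
merge 3/16 + 41/176 → 37/88
merge 1/4 + 29/88 → 51/88
merge 37/88 + 51/88 → 1
L = 21/176 + 41/176 + 37/88 + 51/88 + 1 = 207/88 ≈ 2.352 bits/symbol.

2.352 bits/symbol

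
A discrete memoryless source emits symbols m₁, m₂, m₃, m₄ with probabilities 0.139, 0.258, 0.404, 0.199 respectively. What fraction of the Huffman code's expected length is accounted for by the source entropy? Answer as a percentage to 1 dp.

97.8%

Entropy H = −Σ p log₂ p ≈ 1.8917 bits.
Huffman merges: 139/1000+199/1000→169/500; 129/500+169/500→149/250; 101/250+149/250→1. L = 967/500 ≈ 1.9340.
Efficiency = H/L = 1.8917/1.9340 = 97.8%.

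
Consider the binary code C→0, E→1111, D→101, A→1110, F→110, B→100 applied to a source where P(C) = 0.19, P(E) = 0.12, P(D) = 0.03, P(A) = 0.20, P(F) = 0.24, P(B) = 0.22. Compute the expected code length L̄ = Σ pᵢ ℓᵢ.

L̄ = Σ pᵢ·ℓᵢ = 0.19·1 + 0.12·4 + 0.03·3 + 0.20·4 + 0.24·3 + 0.22·3 = 2.94 bits/symbol.

2.94 bits/symbol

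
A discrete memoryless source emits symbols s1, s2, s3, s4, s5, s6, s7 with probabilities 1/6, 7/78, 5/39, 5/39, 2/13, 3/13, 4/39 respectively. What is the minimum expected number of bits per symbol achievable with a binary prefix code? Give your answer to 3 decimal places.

2.769 bits/symbol

Repeatedly combine the two least-probable nodes; the expected code length is the sum of the merged weights.
merge 7/78 + 4/39 → 5/26
merge 5/39 + 5/39 → 10/39
merge 2/13 + 1/6 → 25/78
merge 5/26 + 3/13 → 11/26
merge 10/39 + 25/78 → 15/26
merge 11/26 + 15/26 → 1
L = 5/26 + 10/39 + 25/78 + 11/26 + 15/26 + 1 = 36/13 ≈ 2.769 bits/symbol.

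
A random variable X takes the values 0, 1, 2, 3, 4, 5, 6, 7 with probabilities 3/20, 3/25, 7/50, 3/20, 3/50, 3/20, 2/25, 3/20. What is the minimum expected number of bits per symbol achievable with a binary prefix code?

Repeatedly combine the two least-probable nodes; the expected code length is the sum of the merged weights.
merge 3/50 + 2/25 → 7/50
merge 3/25 + 7/50 → 13/50
merge 7/50 + 3/20 → 29/100
merge 3/20 + 3/20 → 3/10
merge 3/20 + 13/50 → 41/100
merge 29/100 + 3/10 → 59/100
merge 41/100 + 59/100 → 1
L = 7/50 + 13/50 + 29/100 + 3/10 + 41/100 + 59/100 + 1 = 299/100 = 2.99 bits/symbol.

2.99 bits/symbol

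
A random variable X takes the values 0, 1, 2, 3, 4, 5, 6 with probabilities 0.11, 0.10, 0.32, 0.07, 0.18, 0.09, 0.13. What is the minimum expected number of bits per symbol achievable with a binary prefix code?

2.66 bits/symbol

Repeatedly combine the two least-probable nodes; the expected code length is the sum of the merged weights.
merge 7/100 + 9/100 → 4/25
merge 1/10 + 11/100 → 21/100
merge 13/100 + 4/25 → 29/100
merge 9/50 + 21/100 → 39/100
merge 29/100 + 8/25 → 61/100
merge 39/100 + 61/100 → 1
L = 4/25 + 21/100 + 29/100 + 39/100 + 61/100 + 1 = 133/50 = 2.66 bits/symbol.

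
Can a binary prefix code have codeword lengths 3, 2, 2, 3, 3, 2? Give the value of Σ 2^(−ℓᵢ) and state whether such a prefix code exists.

With common denominator 2^3 = 8: Σ 2^(−ℓᵢ) = 1/8 + 2/8 + 2/8 + 1/8 + 1/8 + 2/8 = 9/8 = 1.125.
Kraft's inequality requires Σ ≤ 1; here Σ = 1.125 > 1, so no such prefix code exists.

1.125; no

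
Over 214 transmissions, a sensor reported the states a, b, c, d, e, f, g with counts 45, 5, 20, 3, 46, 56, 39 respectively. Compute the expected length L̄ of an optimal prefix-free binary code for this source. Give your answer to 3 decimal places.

2.481 bits/symbol

Probabilities are the counts divided by 214.
Repeatedly combine the two least-probable nodes; the expected code length is the sum of the merged weights.
merge 3/214 + 5/214 → 4/107
merge 4/107 + 10/107 → 14/107
merge 14/107 + 39/214 → 67/214
merge 45/214 + 23/107 → 91/214
merge 28/107 + 67/214 → 123/214
merge 91/214 + 123/214 → 1
L = 4/107 + 14/107 + 67/214 + 91/214 + 123/214 + 1 = 531/214 ≈ 2.481 bits/symbol.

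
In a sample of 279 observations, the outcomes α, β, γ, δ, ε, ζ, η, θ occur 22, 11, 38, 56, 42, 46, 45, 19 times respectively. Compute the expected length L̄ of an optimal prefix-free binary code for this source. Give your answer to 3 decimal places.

2.907 bits/symbol

Probabilities are the counts divided by 279.
Repeatedly combine the two least-probable nodes; the expected code length is the sum of the merged weights.
merge 11/279 + 19/279 → 10/93
merge 22/279 + 10/93 → 52/279
merge 38/279 + 14/93 → 80/279
merge 5/31 + 46/279 → 91/279
merge 52/279 + 56/279 → 12/31
merge 80/279 + 91/279 → 19/31
merge 12/31 + 19/31 → 1
L = 10/93 + 52/279 + 80/279 + 91/279 + 12/31 + 19/31 + 1 = 811/279 ≈ 2.907 bits/symbol.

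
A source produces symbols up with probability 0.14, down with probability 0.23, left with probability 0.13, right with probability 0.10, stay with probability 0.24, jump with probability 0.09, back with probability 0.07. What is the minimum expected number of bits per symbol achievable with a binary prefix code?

2.69 bits/symbol

Repeatedly combine the two least-probable nodes; the expected code length is the sum of the merged weights.
merge 7/100 + 9/100 → 4/25
merge 1/10 + 13/100 → 23/100
merge 7/50 + 4/25 → 3/10
merge 23/100 + 23/100 → 23/50
merge 6/25 + 3/10 → 27/50
merge 23/50 + 27/50 → 1
L = 4/25 + 23/100 + 3/10 + 23/50 + 27/50 + 1 = 269/100 = 2.69 bits/symbol.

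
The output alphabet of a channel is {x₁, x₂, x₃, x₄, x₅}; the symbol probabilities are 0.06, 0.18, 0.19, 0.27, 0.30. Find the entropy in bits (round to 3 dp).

H = −Σ pᵢ log₂ pᵢ.
−0.06·log₂(0.06) = 0.2435
−0.18·log₂(0.18) = 0.4453
−0.19·log₂(0.19) = 0.4552
−0.27·log₂(0.27) = 0.5100
−0.30·log₂(0.30) = 0.5211
Sum ≈ 2.1752 → 2.175 bits.

2.175 bits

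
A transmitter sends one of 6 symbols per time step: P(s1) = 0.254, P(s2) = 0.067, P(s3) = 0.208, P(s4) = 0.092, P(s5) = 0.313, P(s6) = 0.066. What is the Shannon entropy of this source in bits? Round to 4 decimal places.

2.3347 bits

H = −Σ pᵢ log₂ pᵢ.
−0.254·log₂(0.254) = 0.5022
−0.067·log₂(0.067) = 0.2613
−0.208·log₂(0.208) = 0.4712
−0.092·log₂(0.092) = 0.3167
−0.313·log₂(0.313) = 0.5245
−0.066·log₂(0.066) = 0.2588
Sum ≈ 2.3347 → 2.3347 bits.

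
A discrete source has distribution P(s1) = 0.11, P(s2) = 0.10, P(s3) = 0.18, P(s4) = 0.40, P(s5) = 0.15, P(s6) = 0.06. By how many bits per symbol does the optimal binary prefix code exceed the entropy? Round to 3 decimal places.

0.049 bits

Entropy H = −Σ p log₂ p ≈ 2.3106 bits.
Huffman merges: 3/50+1/10→4/25; 11/100+3/20→13/50; 4/25+9/50→17/50; 13/50+17/50→3/5; 2/5+3/5→1. L = 59/25 ≈ 2.3600.
L − H = 2.3600 − 2.3106 = 0.049 bits.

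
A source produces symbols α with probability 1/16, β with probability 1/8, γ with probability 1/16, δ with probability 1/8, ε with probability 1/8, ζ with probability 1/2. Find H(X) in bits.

2.125 bits

Each probability is a power of 1/2, so log₂(1/p) is an integer.
H = Σ p·log₂(1/p) = 1/16·4 + 1/8·3 + 1/16·4 + 1/8·3 + 1/8·3 + 1/2·1 = 2.125 bits.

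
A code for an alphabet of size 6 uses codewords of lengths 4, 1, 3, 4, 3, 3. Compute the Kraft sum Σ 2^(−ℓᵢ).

1

With common denominator 2^4 = 16: Σ 2^(−ℓᵢ) = 1/16 + 8/16 + 2/16 + 1/16 + 2/16 + 2/16 = 16/16 = 1.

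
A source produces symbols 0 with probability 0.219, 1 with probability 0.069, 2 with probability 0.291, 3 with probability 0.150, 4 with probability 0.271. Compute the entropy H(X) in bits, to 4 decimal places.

2.1852 bits

H = −Σ pᵢ log₂ pᵢ.
−0.219·log₂(0.219) = 0.4798
−0.069·log₂(0.069) = 0.2662
−0.291·log₂(0.291) = 0.5182
−0.150·log₂(0.150) = 0.4105
−0.271·log₂(0.271) = 0.5105
Sum ≈ 2.1852 → 2.1852 bits.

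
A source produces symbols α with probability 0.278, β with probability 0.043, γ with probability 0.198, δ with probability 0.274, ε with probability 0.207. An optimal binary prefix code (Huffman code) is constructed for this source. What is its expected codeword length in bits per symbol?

2.241 bits/symbol

Repeatedly combine the two least-probable nodes; the expected code length is the sum of the merged weights.
merge 43/1000 + 99/500 → 241/1000
merge 207/1000 + 241/1000 → 56/125
merge 137/500 + 139/500 → 69/125
merge 56/125 + 69/125 → 1
L = 241/1000 + 56/125 + 69/125 + 1 = 2241/1000 = 2.241 bits/symbol.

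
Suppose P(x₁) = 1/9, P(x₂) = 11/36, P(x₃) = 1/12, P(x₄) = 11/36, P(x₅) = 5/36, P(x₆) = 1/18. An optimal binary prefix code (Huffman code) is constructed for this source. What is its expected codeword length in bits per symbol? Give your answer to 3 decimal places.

2.389 bits/symbol

Repeatedly combine the two least-probable nodes; the expected code length is the sum of the merged weights.
merge 1/18 + 1/12 → 5/36
merge 1/9 + 5/36 → 1/4
merge 5/36 + 1/4 → 7/18
merge 11/36 + 11/36 → 11/18
merge 7/18 + 11/18 → 1
L = 5/36 + 1/4 + 7/18 + 11/18 + 1 = 43/18 ≈ 2.389 bits/symbol.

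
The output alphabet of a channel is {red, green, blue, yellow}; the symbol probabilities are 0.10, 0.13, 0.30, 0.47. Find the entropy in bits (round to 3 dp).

1.748 bits

H = −Σ pᵢ log₂ pᵢ.
−0.10·log₂(0.10) = 0.3322
−0.13·log₂(0.13) = 0.3826
−0.30·log₂(0.30) = 0.5211
−0.47·log₂(0.47) = 0.5120
Sum ≈ 1.7479 → 1.748 bits.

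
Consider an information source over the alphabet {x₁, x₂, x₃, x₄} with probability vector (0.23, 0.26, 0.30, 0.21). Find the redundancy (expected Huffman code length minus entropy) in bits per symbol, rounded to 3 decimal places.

Entropy H = −Σ p log₂ p ≈ 1.9869 bits.
Huffman merges: 21/100+23/100→11/25; 13/50+3/10→14/25; 11/25+14/25→1. L = 2 ≈ 2.0000.
L − H = 2.0000 − 1.9869 = 0.013 bits.

0.013 bits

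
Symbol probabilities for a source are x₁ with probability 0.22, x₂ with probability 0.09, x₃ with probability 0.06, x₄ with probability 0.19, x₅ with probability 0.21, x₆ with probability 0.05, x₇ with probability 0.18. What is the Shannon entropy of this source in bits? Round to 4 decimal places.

2.6262 bits

H = −Σ pᵢ log₂ pᵢ.
−0.22·log₂(0.22) = 0.4806
−0.09·log₂(0.09) = 0.3127
−0.06·log₂(0.06) = 0.2435
−0.19·log₂(0.19) = 0.4552
−0.21·log₂(0.21) = 0.4728
−0.05·log₂(0.05) = 0.2161
−0.18·log₂(0.18) = 0.4453
Sum ≈ 2.6262 → 2.6262 bits.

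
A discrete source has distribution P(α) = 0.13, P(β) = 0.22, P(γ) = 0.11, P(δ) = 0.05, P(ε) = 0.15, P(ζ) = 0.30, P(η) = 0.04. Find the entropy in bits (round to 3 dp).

H = −Σ pᵢ log₂ pᵢ.
−0.13·log₂(0.13) = 0.3826
−0.22·log₂(0.22) = 0.4806
−0.11·log₂(0.11) = 0.3503
−0.05·log₂(0.05) = 0.2161
−0.15·log₂(0.15) = 0.4105
−0.30·log₂(0.30) = 0.5211
−0.04·log₂(0.04) = 0.1858
Sum ≈ 2.5470 → 2.547 bits.

2.547 bits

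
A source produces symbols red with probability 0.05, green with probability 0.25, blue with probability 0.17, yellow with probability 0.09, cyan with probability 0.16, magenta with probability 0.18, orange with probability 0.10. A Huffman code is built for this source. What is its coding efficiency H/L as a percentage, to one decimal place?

Entropy H = −Σ p log₂ p ≈ 2.6639 bits.
Huffman merges: 1/20+9/100→7/50; 1/10+7/50→6/25; 4/25+17/100→33/100; 9/50+6/25→21/50; 1/4+33/100→29/50; 21/50+29/50→1. L = 271/100 ≈ 2.7100.
Efficiency = H/L = 2.6639/2.7100 = 98.3%.

98.3%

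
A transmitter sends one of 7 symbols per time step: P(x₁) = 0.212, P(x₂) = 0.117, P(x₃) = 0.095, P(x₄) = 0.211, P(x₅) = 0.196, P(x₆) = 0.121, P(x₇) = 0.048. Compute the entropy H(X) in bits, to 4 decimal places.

2.6726 bits

H = −Σ pᵢ log₂ pᵢ.
−0.212·log₂(0.212) = 0.4744
−0.117·log₂(0.117) = 0.3622
−0.095·log₂(0.095) = 0.3226
−0.211·log₂(0.211) = 0.4736
−0.196·log₂(0.196) = 0.4608
−0.121·log₂(0.121) = 0.3687
−0.048·log₂(0.048) = 0.2103
Sum ≈ 2.6726 → 2.6726 bits.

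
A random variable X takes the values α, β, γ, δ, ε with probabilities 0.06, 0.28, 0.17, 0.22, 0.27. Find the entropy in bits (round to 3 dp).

H = −Σ pᵢ log₂ pᵢ.
−0.06·log₂(0.06) = 0.2435
−0.28·log₂(0.28) = 0.5142
−0.17·log₂(0.17) = 0.4346
−0.22·log₂(0.22) = 0.4806
−0.27·log₂(0.27) = 0.5100
Sum ≈ 2.1829 → 2.183 bits.

2.183 bits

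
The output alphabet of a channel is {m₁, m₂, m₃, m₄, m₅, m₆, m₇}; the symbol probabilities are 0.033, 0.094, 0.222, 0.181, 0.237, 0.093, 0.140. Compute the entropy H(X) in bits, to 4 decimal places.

H = −Σ pᵢ log₂ pᵢ.
−0.033·log₂(0.033) = 0.1624
−0.094·log₂(0.094) = 0.3207
−0.222·log₂(0.222) = 0.4820
−0.181·log₂(0.181) = 0.4463
−0.237·log₂(0.237) = 0.4923
−0.093·log₂(0.093) = 0.3187
−0.140·log₂(0.140) = 0.3971
Sum ≈ 2.6195 → 2.6195 bits.

2.6195 bits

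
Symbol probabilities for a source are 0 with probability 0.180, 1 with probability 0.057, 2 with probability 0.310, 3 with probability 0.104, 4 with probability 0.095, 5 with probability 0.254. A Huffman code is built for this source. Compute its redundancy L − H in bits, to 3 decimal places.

0.039 bits

Entropy H = −Σ p log₂ p ≈ 2.3691 bits.
Huffman merges: 57/1000+19/200→19/125; 13/125+19/125→32/125; 9/50+127/500→217/500; 32/125+31/100→283/500; 217/500+283/500→1. L = 301/125 ≈ 2.4080.
L − H = 2.4080 − 2.3691 = 0.039 bits.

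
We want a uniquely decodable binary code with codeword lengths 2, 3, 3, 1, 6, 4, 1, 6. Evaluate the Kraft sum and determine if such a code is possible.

With common denominator 2^6 = 64: Σ 2^(−ℓᵢ) = 16/64 + 8/64 + 8/64 + 32/64 + 1/64 + 4/64 + 32/64 + 1/64 = 102/64 = 1.59375.
Kraft's inequality requires Σ ≤ 1; here Σ = 1.59375 > 1, so no such prefix code exists.

1.59375; no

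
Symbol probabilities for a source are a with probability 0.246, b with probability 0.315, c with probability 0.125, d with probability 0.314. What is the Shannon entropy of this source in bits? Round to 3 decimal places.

1.922 bits

H = −Σ pᵢ log₂ pᵢ.
−0.246·log₂(0.246) = 0.4977
−0.315·log₂(0.315) = 0.5250
−0.125·log₂(0.125) = 0.3750
−0.314·log₂(0.314) = 0.5247
Sum ≈ 1.9224 → 1.922 bits.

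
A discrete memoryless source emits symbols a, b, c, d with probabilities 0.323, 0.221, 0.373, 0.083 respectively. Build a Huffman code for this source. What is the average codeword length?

Repeatedly combine the two least-probable nodes; the expected code length is the sum of the merged weights.
merge 83/1000 + 221/1000 → 38/125
merge 38/125 + 323/1000 → 627/1000
merge 373/1000 + 627/1000 → 1
L = 38/125 + 627/1000 + 1 = 1931/1000 = 1.931 bits/symbol.

1.931 bits/symbol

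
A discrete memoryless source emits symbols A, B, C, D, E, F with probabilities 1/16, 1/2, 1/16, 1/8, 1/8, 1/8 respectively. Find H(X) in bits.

Each probability is a power of 1/2, so log₂(1/p) is an integer.
H = Σ p·log₂(1/p) = 1/16·4 + 1/2·1 + 1/16·4 + 1/8·3 + 1/8·3 + 1/8·3 = 2.125 bits.

2.125 bits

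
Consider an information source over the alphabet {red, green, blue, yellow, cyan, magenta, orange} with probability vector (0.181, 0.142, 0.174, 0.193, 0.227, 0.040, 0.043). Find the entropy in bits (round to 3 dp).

2.610 bits

H = −Σ pᵢ log₂ pᵢ.
−0.181·log₂(0.181) = 0.4463
−0.142·log₂(0.142) = 0.3999
−0.174·log₂(0.174) = 0.4390
−0.193·log₂(0.193) = 0.4581
−0.227·log₂(0.227) = 0.4856
−0.040·log₂(0.040) = 0.1858
−0.043·log₂(0.043) = 0.1952
Sum ≈ 2.6098 → 2.610 bits.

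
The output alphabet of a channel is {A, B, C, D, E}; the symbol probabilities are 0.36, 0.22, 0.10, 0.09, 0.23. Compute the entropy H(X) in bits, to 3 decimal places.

2.144 bits

H = −Σ pᵢ log₂ pᵢ.
−0.36·log₂(0.36) = 0.5306
−0.22·log₂(0.22) = 0.4806
−0.10·log₂(0.10) = 0.3322
−0.09·log₂(0.09) = 0.3127
−0.23·log₂(0.23) = 0.4877
Sum ≈ 2.1437 → 2.144 bits.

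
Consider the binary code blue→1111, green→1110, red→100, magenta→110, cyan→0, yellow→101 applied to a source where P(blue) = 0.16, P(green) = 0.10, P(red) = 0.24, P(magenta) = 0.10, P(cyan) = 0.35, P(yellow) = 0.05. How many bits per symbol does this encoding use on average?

2.56 bits/symbol

L̄ = Σ pᵢ·ℓᵢ = 0.16·4 + 0.10·4 + 0.24·3 + 0.10·3 + 0.35·1 + 0.05·3 = 2.56 bits/symbol.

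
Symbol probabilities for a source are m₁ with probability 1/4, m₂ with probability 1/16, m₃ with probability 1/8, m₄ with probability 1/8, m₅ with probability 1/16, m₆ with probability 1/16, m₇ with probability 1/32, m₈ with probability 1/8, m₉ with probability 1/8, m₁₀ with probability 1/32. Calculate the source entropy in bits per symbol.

3.0625 bits

Each probability is a power of 1/2, so log₂(1/p) is an integer.
H = Σ p·log₂(1/p) = 1/4·2 + 1/16·4 + 1/8·3 + 1/8·3 + 1/16·4 + 1/16·4 + 1/32·5 + 1/8·3 + 1/8·3 + 1/32·5 = 3.0625 bits.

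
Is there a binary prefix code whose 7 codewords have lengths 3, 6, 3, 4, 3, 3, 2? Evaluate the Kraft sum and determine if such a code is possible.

0.828125; yes

With common denominator 2^6 = 64: Σ 2^(−ℓᵢ) = 8/64 + 1/64 + 8/64 + 4/64 + 8/64 + 8/64 + 16/64 = 53/64 = 0.828125.
Kraft's inequality requires Σ ≤ 1; here Σ = 0.828125 ≤ 1, so such a prefix code exists.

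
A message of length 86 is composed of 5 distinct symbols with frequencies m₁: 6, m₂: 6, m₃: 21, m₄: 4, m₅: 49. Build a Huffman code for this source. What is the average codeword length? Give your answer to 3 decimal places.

1.733 bits/symbol

Probabilities are the counts divided by 86.
Repeatedly combine the two least-probable nodes; the expected code length is the sum of the merged weights.
merge 2/43 + 3/43 → 5/43
merge 3/43 + 5/43 → 8/43
merge 8/43 + 21/86 → 37/86
merge 37/86 + 49/86 → 1
L = 5/43 + 8/43 + 37/86 + 1 = 149/86 ≈ 1.733 bits/symbol.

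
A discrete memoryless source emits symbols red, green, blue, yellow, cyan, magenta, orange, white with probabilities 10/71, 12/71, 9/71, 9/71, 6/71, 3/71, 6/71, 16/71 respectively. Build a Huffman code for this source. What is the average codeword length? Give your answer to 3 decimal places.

2.901 bits/symbol

Repeatedly combine the two least-probable nodes; the expected code length is the sum of the merged weights.
merge 3/71 + 6/71 → 9/71
merge 6/71 + 9/71 → 15/71
merge 9/71 + 9/71 → 18/71
merge 10/71 + 12/71 → 22/71
merge 15/71 + 16/71 → 31/71
merge 18/71 + 22/71 → 40/71
merge 31/71 + 40/71 → 1
L = 9/71 + 15/71 + 18/71 + 22/71 + 31/71 + 40/71 + 1 = 206/71 ≈ 2.901 bits/symbol.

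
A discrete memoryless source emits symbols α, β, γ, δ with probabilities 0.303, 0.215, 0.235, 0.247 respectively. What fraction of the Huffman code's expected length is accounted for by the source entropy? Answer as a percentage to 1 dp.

Entropy H = −Σ p log₂ p ≈ 1.9880 bits.
Huffman merges: 43/200+47/200→9/20; 247/1000+303/1000→11/20; 9/20+11/20→1. L = 2 ≈ 2.0000.
Efficiency = H/L = 1.9880/2.0000 = 99.4%.

99.4%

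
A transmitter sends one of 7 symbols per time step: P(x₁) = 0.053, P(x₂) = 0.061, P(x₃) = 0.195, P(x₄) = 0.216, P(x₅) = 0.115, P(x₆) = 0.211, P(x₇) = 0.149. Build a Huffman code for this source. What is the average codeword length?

2.687 bits/symbol

Repeatedly combine the two least-probable nodes; the expected code length is the sum of the merged weights.
merge 53/1000 + 61/1000 → 57/500
merge 57/500 + 23/200 → 229/1000
merge 149/1000 + 39/200 → 43/125
merge 211/1000 + 27/125 → 427/1000
merge 229/1000 + 43/125 → 573/1000
merge 427/1000 + 573/1000 → 1
L = 57/500 + 229/1000 + 43/125 + 427/1000 + 573/1000 + 1 = 2687/1000 = 2.687 bits/symbol.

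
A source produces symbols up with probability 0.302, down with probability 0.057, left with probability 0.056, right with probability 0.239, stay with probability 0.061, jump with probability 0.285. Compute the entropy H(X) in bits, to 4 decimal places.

H = −Σ pᵢ log₂ pᵢ.
−0.302·log₂(0.302) = 0.5217
−0.057·log₂(0.057) = 0.2356
−0.056·log₂(0.056) = 0.2329
−0.239·log₂(0.239) = 0.4935
−0.061·log₂(0.061) = 0.2461
−0.285·log₂(0.285) = 0.5161
Sum ≈ 2.2459 → 2.2459 bits.

2.2459 bits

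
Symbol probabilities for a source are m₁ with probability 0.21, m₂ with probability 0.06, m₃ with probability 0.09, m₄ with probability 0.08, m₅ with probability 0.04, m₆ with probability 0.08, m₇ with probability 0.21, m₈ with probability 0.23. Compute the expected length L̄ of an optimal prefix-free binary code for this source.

2.8 bits/symbol

Repeatedly combine the two least-probable nodes; the expected code length is the sum of the merged weights.
merge 1/25 + 3/50 → 1/10
merge 2/25 + 2/25 → 4/25
merge 9/100 + 1/10 → 19/100
merge 4/25 + 19/100 → 7/20
merge 21/100 + 21/100 → 21/50
merge 23/100 + 7/20 → 29/50
merge 21/50 + 29/50 → 1
L = 1/10 + 4/25 + 19/100 + 7/20 + 21/50 + 29/50 + 1 = 14/5 = 2.8 bits/symbol.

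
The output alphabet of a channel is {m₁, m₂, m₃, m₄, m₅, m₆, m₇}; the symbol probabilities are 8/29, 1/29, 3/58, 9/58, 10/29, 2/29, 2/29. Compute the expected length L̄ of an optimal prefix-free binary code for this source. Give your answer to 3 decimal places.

2.448 bits/symbol

Repeatedly combine the two least-probable nodes; the expected code length is the sum of the merged weights.
merge 1/29 + 3/58 → 5/58
merge 2/29 + 2/29 → 4/29
merge 5/58 + 4/29 → 13/58
merge 9/58 + 13/58 → 11/29
merge 8/29 + 10/29 → 18/29
merge 11/29 + 18/29 → 1
L = 5/58 + 4/29 + 13/58 + 11/29 + 18/29 + 1 = 71/29 ≈ 2.448 bits/symbol.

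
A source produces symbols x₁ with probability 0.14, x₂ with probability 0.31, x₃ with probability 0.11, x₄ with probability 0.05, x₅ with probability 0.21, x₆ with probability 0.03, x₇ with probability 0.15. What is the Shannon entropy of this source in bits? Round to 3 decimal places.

H = −Σ pᵢ log₂ pᵢ.
−0.14·log₂(0.14) = 0.3971
−0.31·log₂(0.31) = 0.5238
−0.11·log₂(0.11) = 0.3503
−0.05·log₂(0.05) = 0.2161
−0.21·log₂(0.21) = 0.4728
−0.03·log₂(0.03) = 0.1518
−0.15·log₂(0.15) = 0.4105
Sum ≈ 2.5224 → 2.522 bits.

2.522 bits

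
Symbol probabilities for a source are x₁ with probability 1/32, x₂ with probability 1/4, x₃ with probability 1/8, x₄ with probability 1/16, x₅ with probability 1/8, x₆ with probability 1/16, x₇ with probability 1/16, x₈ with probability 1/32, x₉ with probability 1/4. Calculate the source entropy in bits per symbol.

Each probability is a power of 1/2, so log₂(1/p) is an integer.
H = Σ p·log₂(1/p) = 1/32·5 + 1/4·2 + 1/8·3 + 1/16·4 + 1/8·3 + 1/16·4 + 1/16·4 + 1/32·5 + 1/4·2 = 2.8125 bits.

2.8125 bits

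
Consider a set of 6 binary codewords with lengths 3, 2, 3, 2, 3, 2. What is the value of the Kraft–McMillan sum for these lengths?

With common denominator 2^3 = 8: Σ 2^(−ℓᵢ) = 1/8 + 2/8 + 1/8 + 2/8 + 1/8 + 2/8 = 9/8 = 1.125.

1.125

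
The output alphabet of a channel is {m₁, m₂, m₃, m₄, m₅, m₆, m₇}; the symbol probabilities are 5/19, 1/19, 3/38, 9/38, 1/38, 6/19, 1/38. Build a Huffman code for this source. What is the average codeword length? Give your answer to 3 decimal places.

Repeatedly combine the two least-probable nodes; the expected code length is the sum of the merged weights.
merge 1/38 + 1/38 → 1/19
merge 1/19 + 1/19 → 2/19
merge 3/38 + 2/19 → 7/38
merge 7/38 + 9/38 → 8/19
merge 5/19 + 6/19 → 11/19
merge 8/19 + 11/19 → 1
L = 1/19 + 2/19 + 7/38 + 8/19 + 11/19 + 1 = 89/38 ≈ 2.342 bits/symbol.

2.342 bits/symbol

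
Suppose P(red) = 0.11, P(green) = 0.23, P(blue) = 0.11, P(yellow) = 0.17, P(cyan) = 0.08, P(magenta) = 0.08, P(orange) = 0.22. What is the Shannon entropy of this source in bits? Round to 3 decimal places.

2.686 bits

H = −Σ pᵢ log₂ pᵢ.
−0.11·log₂(0.11) = 0.3503
−0.23·log₂(0.23) = 0.4877
−0.11·log₂(0.11) = 0.3503
−0.17·log₂(0.17) = 0.4346
−0.08·log₂(0.08) = 0.2915
−0.08·log₂(0.08) = 0.2915
−0.22·log₂(0.22) = 0.4806
Sum ≈ 2.6864 → 2.686 bits.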